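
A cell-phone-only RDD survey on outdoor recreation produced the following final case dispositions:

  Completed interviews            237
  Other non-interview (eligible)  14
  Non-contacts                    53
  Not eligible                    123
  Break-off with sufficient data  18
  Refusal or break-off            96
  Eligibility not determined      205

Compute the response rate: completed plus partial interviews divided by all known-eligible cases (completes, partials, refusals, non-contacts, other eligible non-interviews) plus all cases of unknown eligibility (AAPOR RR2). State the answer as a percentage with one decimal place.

40.9%

Num: 237 + 18 = 255
Denominator: 237 + 18 + 96 + 53 + 14 + 205 = 623
RR2 = 255 / 623 = 0.4093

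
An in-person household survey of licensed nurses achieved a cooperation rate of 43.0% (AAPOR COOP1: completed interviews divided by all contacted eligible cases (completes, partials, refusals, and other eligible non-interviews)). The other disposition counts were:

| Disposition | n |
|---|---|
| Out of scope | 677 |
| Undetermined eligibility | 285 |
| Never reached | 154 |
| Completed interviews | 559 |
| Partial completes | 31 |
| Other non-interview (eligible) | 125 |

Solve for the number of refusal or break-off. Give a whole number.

COOP1 = 559 / D = 0.430
D = 559 / 0.430 = 1300.0
Remaining denominator categories sum to 715
refusal or break-off = 1300.0 − 715 ≈ 585

585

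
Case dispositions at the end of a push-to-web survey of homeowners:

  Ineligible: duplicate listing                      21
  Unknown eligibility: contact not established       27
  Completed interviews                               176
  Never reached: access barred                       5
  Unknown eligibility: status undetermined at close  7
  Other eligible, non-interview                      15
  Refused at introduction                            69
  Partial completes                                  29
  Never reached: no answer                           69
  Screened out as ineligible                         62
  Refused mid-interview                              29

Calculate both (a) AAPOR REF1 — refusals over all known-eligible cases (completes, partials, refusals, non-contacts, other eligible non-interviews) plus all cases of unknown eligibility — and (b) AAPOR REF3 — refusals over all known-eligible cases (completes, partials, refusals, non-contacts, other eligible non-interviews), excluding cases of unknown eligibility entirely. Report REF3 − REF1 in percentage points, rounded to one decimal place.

2.0

Refusal or break-off = 69 + 29 = 98
Non-contacts = 69 + 5 = 74
Undetermined eligibility = 27 + 7 = 34
Screened out, ineligible = 62 + 21 = 83
Numerator → 98
Denom → 176 + 29 + 98 + 74 + 15 + 34 = 426
REF1 = 98 / 426 = 0.2300
Denom → 176 + 29 + 98 + 74 + 15 = 392
REF3 = 98 / 392 = 0.2500
Difference = 25.00 − 23.00 = 2.00 percentage points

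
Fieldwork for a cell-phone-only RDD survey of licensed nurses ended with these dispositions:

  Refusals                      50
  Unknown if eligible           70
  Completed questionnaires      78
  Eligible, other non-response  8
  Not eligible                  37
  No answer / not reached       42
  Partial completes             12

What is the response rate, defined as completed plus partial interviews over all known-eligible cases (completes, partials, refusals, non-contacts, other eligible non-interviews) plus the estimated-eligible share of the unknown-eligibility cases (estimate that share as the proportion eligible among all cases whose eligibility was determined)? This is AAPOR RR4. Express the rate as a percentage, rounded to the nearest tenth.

36.2%

Num → 78 + 12 = 90
Eligible (known) → 78 + 12 + 50 + 42 + 8 = 190
e = 190 / (190 + 37) = 190 / 227 = 0.8370
Eligible share of unknowns → 0.8370 × 70 = 58.59
Base → 190 + 58.59 = 248.59
RR4 = 90 / 248.59 = 0.3620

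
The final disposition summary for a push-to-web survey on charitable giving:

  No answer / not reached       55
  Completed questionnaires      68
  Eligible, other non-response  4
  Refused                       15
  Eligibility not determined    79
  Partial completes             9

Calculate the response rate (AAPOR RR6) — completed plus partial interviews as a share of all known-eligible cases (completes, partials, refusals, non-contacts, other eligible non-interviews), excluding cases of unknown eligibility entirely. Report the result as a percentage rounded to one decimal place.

51.0%

Numerator → 68 + 9 = 77
Denom → 68 + 9 + 15 + 55 + 4 = 151
RR6 = 77 / 151 = 0.5099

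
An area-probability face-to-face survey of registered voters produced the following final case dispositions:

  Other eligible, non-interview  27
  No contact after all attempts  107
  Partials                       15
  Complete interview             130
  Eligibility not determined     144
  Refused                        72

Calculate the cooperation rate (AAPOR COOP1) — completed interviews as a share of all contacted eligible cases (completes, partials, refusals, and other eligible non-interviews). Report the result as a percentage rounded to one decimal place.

Top: 130
Denom: 130 + 15 + 72 + 27 = 244
COOP1 = 130 / 244 = 0.5328

53.3%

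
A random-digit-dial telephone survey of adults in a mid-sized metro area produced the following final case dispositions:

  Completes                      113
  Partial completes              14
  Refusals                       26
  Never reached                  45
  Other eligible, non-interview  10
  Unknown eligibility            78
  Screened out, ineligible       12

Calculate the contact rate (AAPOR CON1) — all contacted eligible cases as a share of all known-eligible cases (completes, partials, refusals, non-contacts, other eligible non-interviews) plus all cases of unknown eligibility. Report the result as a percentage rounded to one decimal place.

57.0%

Numerator = 113 + 14 + 26 + 10 = 163
Denom = 113 + 14 + 26 + 45 + 10 + 78 = 286
CON1 = 163 / 286 = 0.5699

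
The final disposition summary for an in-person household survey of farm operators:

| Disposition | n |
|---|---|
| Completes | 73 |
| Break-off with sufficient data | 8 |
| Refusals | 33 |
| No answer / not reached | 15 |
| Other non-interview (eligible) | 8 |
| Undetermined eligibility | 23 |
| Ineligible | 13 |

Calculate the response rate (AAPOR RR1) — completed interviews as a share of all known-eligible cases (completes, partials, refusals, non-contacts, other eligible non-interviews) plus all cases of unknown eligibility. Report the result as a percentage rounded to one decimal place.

Numerator → 73
Denom → 73 + 8 + 33 + 15 + 8 + 23 = 160
RR1 = 73 / 160 = 0.4562

45.6%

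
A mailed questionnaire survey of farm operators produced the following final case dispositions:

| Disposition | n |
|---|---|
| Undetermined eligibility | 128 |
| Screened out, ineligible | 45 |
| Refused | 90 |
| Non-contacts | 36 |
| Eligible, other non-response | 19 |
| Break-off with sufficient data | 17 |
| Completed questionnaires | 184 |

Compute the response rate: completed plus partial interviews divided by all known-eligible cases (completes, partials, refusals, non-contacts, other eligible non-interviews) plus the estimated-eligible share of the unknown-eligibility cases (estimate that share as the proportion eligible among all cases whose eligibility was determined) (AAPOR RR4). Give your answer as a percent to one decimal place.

Numerator = 184 + 17 = 201
Determined eligible = 184 + 17 + 90 + 36 + 19 = 346
e = 346 / (346 + 45) = 346 / 391 = 0.8849
e × U = 0.8849 × 128 = 113.27
Denom = 346 + 113.27 = 459.27
RR4 = 201 / 459.27 = 0.4377

43.8%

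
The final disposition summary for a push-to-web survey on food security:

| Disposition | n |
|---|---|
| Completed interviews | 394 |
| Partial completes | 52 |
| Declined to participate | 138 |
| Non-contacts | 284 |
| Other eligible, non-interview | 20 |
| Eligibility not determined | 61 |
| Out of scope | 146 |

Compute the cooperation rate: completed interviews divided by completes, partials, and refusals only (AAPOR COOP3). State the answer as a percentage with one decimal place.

67.5%

Top: 394
Base: 394 + 52 + 138 = 584
COOP3 = 394 / 584 = 0.6747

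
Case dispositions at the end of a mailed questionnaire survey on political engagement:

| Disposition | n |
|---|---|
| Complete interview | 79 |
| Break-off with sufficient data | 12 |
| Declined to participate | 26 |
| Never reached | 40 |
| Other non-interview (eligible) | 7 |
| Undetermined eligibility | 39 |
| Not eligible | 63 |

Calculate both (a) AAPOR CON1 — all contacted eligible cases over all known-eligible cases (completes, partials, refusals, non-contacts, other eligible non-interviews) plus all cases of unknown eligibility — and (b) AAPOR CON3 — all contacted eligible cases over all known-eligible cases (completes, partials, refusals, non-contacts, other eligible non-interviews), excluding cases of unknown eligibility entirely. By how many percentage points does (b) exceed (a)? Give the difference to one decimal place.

Numerator = 79 + 12 + 26 + 7 = 124
Denom = 79 + 12 + 26 + 40 + 7 + 39 = 203
CON1 = 124 / 203 = 0.6108
Denom = 79 + 12 + 26 + 40 + 7 = 164
CON3 = 124 / 164 = 0.7561
Difference = 75.61 − 61.08 = 14.53 percentage points

14.5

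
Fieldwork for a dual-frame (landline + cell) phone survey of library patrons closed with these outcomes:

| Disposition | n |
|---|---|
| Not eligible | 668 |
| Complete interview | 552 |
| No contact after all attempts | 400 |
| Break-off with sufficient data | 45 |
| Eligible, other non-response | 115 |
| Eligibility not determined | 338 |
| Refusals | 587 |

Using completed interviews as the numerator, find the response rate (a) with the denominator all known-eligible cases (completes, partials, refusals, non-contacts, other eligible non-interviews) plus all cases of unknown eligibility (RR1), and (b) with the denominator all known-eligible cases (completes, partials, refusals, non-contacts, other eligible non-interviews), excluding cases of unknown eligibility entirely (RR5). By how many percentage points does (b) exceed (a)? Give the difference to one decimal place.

5.4

Num → 552
Base → 552 + 45 + 587 + 400 + 115 + 338 = 2037
RR1 = 552 / 2037 = 0.2710
Base → 552 + 45 + 587 + 400 + 115 = 1699
RR5 = 552 / 1699 = 0.3249
Difference = 32.49 − 27.10 = 5.39 percentage points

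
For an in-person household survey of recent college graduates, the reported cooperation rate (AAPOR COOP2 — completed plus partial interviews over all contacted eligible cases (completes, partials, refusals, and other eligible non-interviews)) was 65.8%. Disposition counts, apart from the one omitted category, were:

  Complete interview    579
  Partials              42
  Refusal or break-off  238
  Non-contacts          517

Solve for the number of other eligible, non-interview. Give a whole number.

85

Num: 579 + 42 = 621
COOP2 = 621 / D = 0.658
D = 621 / 0.658 = 943.8
Other denominator terms total 859
other eligible, non-interview = 943.8 − 859 ≈ 85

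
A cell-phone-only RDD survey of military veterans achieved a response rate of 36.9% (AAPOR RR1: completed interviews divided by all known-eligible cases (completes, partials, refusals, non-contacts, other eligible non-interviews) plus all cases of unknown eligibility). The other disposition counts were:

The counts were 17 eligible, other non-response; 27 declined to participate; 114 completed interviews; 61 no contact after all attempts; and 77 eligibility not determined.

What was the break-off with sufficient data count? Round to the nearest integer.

13

RR1 = 114 / D = 0.369
D = 114 / 0.369 = 308.9
Other denominator terms total 296
break-off with sufficient data = 308.9 − 296 ≈ 13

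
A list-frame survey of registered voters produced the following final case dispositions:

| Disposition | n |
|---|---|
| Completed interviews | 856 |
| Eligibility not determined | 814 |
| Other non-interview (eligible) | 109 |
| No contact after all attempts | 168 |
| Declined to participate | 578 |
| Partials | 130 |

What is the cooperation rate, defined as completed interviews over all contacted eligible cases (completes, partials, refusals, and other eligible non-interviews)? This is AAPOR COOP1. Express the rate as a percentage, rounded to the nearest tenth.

51.2%

Num = 856
Denom = 856 + 130 + 578 + 109 = 1673
COOP1 = 856 / 1673 = 0.5117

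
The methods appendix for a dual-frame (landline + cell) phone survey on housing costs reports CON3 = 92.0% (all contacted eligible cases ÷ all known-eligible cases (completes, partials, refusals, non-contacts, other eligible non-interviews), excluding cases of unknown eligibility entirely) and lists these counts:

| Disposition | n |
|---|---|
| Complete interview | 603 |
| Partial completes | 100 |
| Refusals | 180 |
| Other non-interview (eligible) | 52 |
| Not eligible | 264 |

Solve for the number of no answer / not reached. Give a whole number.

81

Numerator → 603 + 100 + 180 + 52 = 935
CON3 = 935 / D = 0.920
D = 935 / 0.920 = 1016.3
Remaining denominator categories sum to 935
no answer / not reached = 1016.3 − 935 ≈ 81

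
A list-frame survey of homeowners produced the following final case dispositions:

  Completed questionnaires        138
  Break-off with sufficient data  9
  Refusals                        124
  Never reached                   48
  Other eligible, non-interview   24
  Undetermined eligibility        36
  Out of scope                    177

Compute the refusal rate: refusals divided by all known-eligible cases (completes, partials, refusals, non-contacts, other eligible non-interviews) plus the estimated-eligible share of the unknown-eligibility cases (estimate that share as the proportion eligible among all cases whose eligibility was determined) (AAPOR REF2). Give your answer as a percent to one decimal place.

Numerator: 124
Determined eligible: 138 + 9 + 124 + 48 + 24 = 343
e = 343 / (343 + 177) = 343 / 520 = 0.6596
e × U: 0.6596 × 36 = 23.75
Denominator: 343 + 23.75 = 366.75
REF2 = 124 / 366.75 = 0.3381

33.8%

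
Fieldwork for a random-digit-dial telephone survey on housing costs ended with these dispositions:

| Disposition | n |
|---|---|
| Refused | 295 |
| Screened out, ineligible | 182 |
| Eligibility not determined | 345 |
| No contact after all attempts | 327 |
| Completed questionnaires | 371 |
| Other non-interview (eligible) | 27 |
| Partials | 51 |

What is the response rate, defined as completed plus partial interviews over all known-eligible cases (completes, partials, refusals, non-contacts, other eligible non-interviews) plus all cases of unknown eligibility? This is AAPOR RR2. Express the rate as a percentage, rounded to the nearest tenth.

29.8%

Num = 371 + 51 = 422
Denominator = 371 + 51 + 295 + 327 + 27 + 345 = 1416
RR2 = 422 / 1416 = 0.2980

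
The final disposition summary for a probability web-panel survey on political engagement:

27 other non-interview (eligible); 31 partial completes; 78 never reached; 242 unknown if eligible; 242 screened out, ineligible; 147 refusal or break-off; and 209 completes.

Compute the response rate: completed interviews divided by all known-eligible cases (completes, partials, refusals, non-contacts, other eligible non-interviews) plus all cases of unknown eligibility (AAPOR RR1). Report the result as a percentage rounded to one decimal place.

Num = 209
Denom = 209 + 31 + 147 + 78 + 27 + 242 = 734
RR1 = 209 / 734 = 0.2847

28.5%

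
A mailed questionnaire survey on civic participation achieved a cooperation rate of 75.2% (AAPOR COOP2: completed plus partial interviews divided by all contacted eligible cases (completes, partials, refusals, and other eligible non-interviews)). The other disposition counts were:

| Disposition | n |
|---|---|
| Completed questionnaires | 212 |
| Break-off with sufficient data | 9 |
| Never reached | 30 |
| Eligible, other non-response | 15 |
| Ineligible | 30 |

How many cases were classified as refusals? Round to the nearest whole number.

Top → 212 + 9 = 221
COOP2 = 221 / D = 0.752
D = 221 / 0.752 = 293.9
Remaining denominator categories sum to 236
refusals = 293.9 − 236 ≈ 58

58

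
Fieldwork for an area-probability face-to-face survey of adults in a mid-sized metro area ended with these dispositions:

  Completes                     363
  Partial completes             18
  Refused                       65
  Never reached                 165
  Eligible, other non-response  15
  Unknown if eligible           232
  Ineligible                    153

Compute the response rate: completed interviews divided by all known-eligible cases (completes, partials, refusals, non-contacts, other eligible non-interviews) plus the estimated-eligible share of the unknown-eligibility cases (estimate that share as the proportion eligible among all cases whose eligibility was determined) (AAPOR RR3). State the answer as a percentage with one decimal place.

Num: 363
Eligible (known): 363 + 18 + 65 + 165 + 15 = 626
e = 626 / (626 + 153) = 626 / 779 = 0.8036
Estimated eligible among unknowns: 0.8036 × 232 = 186.44
Denominator: 626 + 186.44 = 812.44
RR3 = 363 / 812.44 = 0.4468

44.7%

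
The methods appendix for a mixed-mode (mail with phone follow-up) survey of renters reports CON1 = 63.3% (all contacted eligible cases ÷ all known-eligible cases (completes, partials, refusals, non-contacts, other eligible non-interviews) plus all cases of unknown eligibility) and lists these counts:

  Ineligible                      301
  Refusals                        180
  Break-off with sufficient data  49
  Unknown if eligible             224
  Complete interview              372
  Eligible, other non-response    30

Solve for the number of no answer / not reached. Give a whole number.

142

Numerator → 372 + 49 + 180 + 30 = 631
CON1 = 631 / D = 0.633
D = 631 / 0.633 = 996.8
Other denominator terms total 855
no answer / not reached = 996.8 − 855 ≈ 142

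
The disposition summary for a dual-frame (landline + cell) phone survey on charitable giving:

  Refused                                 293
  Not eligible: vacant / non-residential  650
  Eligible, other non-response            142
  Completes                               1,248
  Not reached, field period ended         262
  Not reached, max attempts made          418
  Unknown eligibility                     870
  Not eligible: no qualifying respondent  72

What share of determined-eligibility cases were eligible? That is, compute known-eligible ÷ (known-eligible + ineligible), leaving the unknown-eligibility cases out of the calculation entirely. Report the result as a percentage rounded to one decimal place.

No contact after all attempts = 262 + 418 = 680
Not eligible = 72 + 650 = 722
Known eligible = 1248 + 293 + 680 + 142 = 2363
e = 2363 / (2363 + 722) = 2363 / 3085 = 0.7660

76.6%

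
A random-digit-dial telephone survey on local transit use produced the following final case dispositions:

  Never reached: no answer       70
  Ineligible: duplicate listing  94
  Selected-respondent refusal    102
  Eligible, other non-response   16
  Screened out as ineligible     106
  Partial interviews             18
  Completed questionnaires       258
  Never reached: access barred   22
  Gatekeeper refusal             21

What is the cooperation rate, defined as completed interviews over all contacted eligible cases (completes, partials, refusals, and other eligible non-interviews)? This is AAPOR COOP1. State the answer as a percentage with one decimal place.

62.2%

Refused = 21 + 102 = 123
No contact after all attempts = 70 + 22 = 92
Ineligible = 106 + 94 = 200
Numerator: 258
Denom: 258 + 18 + 123 + 16 = 415
COOP1 = 258 / 415 = 0.6217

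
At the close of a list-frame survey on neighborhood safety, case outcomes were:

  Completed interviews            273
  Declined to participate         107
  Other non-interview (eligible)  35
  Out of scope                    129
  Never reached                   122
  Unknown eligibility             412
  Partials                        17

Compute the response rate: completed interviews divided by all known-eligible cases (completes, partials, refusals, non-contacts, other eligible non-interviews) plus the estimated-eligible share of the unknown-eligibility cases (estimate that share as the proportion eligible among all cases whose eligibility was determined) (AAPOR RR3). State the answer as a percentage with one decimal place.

30.7%

Top = 273
Known eligible = 273 + 17 + 107 + 122 + 35 = 554
e = 554 / (554 + 129) = 554 / 683 = 0.8111
e × U = 0.8111 × 412 = 334.17
Base = 554 + 334.17 = 888.17
RR3 = 273 / 888.17 = 0.3074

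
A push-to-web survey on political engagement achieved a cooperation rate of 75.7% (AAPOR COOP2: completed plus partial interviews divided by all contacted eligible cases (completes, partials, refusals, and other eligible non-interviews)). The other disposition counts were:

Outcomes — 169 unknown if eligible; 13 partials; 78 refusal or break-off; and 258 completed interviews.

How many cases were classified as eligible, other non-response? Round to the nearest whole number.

9

Numerator: 258 + 13 = 271
COOP2 = 271 / D = 0.757
D = 271 / 0.757 = 358.0
Other denominator terms total 349
eligible, other non-response = 358.0 − 349 ≈ 9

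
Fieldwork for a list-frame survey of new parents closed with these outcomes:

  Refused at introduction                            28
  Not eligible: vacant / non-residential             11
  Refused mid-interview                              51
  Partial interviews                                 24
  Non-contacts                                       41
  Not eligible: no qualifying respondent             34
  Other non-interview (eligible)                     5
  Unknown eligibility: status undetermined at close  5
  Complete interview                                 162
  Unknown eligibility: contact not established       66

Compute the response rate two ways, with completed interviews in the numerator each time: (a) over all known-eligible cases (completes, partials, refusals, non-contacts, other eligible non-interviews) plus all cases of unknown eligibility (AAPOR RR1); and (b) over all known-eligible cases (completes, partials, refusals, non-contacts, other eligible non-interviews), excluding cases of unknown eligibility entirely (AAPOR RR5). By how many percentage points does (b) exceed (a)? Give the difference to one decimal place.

Refusal or break-off = 28 + 51 = 79
Unknown if eligible = 66 + 5 = 71
Not eligible = 34 + 11 = 45
Numerator: 162
Base: 162 + 24 + 79 + 41 + 5 + 71 = 382
RR1 = 162 / 382 = 0.4241
Base: 162 + 24 + 79 + 41 + 5 = 311
RR5 = 162 / 311 = 0.5209
Difference = 52.09 − 42.41 = 9.68 percentage points

9.7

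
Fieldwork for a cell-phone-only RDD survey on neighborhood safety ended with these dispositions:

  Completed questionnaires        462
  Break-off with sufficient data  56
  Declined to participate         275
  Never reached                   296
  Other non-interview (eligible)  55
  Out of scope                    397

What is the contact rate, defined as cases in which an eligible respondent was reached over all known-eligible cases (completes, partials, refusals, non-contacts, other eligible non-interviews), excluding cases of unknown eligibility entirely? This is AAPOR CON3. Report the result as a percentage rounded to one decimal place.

74.1%

Top: 462 + 56 + 275 + 55 = 848
Base: 462 + 56 + 275 + 296 + 55 = 1144
CON3 = 848 / 1144 = 0.7413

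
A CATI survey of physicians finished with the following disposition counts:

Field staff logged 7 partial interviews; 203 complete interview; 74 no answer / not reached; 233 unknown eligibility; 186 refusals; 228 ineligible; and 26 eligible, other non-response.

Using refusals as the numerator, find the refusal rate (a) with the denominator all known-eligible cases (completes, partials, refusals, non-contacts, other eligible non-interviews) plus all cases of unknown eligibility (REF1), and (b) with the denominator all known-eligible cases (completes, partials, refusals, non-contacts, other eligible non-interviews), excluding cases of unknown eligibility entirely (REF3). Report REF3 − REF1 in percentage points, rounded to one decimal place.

Numerator → 186
Denominator → 203 + 7 + 186 + 74 + 26 + 233 = 729
REF1 = 186 / 729 = 0.2551
Denominator → 203 + 7 + 186 + 74 + 26 = 496
REF3 = 186 / 496 = 0.3750
Difference = 37.50 − 25.51 = 11.99 percentage points

12.0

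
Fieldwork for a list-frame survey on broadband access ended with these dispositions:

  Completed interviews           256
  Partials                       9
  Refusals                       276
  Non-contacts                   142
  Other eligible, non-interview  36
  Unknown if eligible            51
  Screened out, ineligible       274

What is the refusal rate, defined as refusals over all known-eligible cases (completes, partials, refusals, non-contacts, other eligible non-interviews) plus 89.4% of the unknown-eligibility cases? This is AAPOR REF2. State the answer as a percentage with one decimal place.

36.1%

Num → 276
Determined eligible → 256 + 9 + 276 + 142 + 36 = 719
e × U → 0.8940 × 51 = 45.59
Denom → 719 + 45.59 = 764.59
REF2 = 276 / 764.59 = 0.3610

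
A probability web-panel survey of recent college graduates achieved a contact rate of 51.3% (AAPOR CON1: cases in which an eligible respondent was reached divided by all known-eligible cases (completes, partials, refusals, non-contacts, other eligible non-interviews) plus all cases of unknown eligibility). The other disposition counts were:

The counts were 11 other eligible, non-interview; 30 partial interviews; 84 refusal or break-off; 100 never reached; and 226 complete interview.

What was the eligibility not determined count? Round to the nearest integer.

233

Top → 226 + 30 + 84 + 11 = 351
CON1 = 351 / D = 0.513
D = 351 / 0.513 = 684.2
Remaining denominator categories sum to 451
eligibility not determined = 684.2 − 451 ≈ 233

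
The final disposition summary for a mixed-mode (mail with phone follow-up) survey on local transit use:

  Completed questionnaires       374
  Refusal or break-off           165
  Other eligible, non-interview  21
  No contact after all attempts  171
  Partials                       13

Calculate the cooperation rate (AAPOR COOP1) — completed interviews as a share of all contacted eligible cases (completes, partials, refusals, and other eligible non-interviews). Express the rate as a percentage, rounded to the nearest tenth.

65.3%

Numerator: 374
Denom: 374 + 13 + 165 + 21 = 573
COOP1 = 374 / 573 = 0.6527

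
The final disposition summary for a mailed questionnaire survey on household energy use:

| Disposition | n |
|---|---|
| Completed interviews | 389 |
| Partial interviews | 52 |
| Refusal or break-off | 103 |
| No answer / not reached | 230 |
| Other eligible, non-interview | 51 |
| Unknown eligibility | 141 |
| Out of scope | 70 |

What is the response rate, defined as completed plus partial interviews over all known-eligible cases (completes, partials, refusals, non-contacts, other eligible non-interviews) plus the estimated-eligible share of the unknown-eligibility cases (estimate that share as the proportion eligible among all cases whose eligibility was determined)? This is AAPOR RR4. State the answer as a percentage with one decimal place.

46.2%

Top: 389 + 52 = 441
Known eligible: 389 + 52 + 103 + 230 + 51 = 825
e = 825 / (825 + 70) = 825 / 895 = 0.9218
Eligible share of unknowns: 0.9218 × 141 = 129.97
Denominator: 825 + 129.97 = 954.97
RR4 = 441 / 954.97 = 0.4618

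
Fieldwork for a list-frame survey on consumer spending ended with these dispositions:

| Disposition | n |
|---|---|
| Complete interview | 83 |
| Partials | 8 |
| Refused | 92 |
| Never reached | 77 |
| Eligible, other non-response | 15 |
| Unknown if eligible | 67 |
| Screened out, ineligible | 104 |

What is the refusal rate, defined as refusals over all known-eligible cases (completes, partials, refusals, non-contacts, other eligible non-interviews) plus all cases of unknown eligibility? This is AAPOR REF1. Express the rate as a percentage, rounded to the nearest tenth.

26.9%

Num: 92
Base: 83 + 8 + 92 + 77 + 15 + 67 = 342
REF1 = 92 / 342 = 0.2690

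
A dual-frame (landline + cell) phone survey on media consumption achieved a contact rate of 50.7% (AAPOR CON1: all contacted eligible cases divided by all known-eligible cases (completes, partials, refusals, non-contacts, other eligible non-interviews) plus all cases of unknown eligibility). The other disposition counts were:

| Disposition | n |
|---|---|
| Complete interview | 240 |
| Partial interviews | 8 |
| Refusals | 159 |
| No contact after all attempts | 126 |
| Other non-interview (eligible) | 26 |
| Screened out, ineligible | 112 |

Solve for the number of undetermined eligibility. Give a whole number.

295

Numerator = 240 + 8 + 159 + 26 = 433
CON1 = 433 / D = 0.507
D = 433 / 0.507 = 854.0
Rest of base = 559
undetermined eligibility = 854.0 − 559 ≈ 295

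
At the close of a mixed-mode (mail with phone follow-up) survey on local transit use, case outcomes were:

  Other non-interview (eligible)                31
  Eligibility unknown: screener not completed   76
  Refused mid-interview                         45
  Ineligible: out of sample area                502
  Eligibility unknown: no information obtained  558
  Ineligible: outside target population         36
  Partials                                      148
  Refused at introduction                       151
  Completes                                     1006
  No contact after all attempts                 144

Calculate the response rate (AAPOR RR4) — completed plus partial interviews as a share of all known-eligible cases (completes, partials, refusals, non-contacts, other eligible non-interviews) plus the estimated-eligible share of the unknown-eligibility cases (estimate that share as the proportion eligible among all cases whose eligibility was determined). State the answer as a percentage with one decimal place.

57.9%

Refusal or break-off = 151 + 45 = 196
Eligibility not determined = 76 + 558 = 634
Screened out, ineligible = 36 + 502 = 538
Num → 1006 + 148 = 1154
Determined eligible → 1006 + 148 + 196 + 144 + 31 = 1525
e = 1525 / (1525 + 538) = 1525 / 2063 = 0.7392
e × U → 0.7392 × 634 = 468.65
Base → 1525 + 468.65 = 1993.65
RR4 = 1154 / 1993.65 = 0.5788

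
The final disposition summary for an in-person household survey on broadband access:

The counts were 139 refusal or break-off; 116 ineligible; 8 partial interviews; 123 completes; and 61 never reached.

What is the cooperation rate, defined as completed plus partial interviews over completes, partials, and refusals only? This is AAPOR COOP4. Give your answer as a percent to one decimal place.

Top = 123 + 8 = 131
Denominator = 123 + 8 + 139 = 270
COOP4 = 131 / 270 = 0.4852

48.5%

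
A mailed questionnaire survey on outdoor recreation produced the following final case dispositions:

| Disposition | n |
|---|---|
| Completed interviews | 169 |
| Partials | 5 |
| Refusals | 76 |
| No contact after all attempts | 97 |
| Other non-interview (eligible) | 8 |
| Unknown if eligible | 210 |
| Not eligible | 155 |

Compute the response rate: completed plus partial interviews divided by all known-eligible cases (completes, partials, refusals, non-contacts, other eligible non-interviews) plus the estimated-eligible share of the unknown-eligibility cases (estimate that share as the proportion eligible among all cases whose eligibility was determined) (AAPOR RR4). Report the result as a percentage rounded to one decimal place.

34.7%

Top: 169 + 5 = 174
Determined eligible: 169 + 5 + 76 + 97 + 8 = 355
e = 355 / (355 + 155) = 355 / 510 = 0.6961
Eligible share of unknowns: 0.6961 × 210 = 146.18
Denom: 355 + 146.18 = 501.18
RR4 = 174 / 501.18 = 0.3472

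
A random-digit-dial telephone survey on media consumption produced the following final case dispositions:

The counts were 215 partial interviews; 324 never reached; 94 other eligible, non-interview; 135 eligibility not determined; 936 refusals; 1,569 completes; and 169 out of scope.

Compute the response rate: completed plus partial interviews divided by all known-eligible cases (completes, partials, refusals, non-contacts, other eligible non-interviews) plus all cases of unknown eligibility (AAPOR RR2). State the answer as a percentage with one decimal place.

Num = 1569 + 215 = 1784
Denominator = 1569 + 215 + 936 + 324 + 94 + 135 = 3273
RR2 = 1784 / 3273 = 0.5451

54.5%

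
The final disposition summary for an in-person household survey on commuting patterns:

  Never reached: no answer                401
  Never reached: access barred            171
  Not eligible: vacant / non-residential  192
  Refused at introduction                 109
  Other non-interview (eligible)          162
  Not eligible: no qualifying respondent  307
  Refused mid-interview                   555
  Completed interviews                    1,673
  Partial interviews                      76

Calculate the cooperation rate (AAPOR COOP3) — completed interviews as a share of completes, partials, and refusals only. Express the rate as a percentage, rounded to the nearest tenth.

69.3%

Refused = 109 + 555 = 664
No answer / not reached = 401 + 171 = 572
Ineligible = 307 + 192 = 499
Top = 1673
Denominator = 1673 + 76 + 664 = 2413
COOP3 = 1673 / 2413 = 0.6933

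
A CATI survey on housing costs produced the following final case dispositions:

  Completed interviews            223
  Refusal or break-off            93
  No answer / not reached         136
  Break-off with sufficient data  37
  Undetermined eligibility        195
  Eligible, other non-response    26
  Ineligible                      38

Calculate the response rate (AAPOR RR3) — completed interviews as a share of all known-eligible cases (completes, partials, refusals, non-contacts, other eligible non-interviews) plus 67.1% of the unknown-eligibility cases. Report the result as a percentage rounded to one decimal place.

Num = 223
Determined eligible = 223 + 37 + 93 + 136 + 26 = 515
Eligible share of unknowns = 0.6710 × 195 = 130.84
Denominator = 515 + 130.84 = 645.84
RR3 = 223 / 645.84 = 0.3453

34.5%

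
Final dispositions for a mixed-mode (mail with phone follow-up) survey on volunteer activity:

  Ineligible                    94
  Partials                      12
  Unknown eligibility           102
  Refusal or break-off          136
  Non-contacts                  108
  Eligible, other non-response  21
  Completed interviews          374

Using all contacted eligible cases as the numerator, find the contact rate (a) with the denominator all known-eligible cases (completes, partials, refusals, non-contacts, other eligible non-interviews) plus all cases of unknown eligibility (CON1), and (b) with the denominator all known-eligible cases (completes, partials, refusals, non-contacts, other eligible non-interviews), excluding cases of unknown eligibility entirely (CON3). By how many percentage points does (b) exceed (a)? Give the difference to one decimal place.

Num: 374 + 12 + 136 + 21 = 543
Denominator: 374 + 12 + 136 + 108 + 21 + 102 = 753
CON1 = 543 / 753 = 0.7211
Denominator: 374 + 12 + 136 + 108 + 21 = 651
CON3 = 543 / 651 = 0.8341
Difference = 83.41 − 72.11 = 11.30 percentage points

11.3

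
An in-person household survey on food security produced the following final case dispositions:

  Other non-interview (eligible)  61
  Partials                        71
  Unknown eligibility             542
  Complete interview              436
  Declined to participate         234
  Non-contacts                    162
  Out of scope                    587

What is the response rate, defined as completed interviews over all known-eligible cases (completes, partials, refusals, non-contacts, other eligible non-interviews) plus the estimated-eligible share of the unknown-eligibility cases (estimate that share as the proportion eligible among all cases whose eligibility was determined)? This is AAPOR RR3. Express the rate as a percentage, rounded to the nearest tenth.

Numerator → 436
Eligible (known) → 436 + 71 + 234 + 162 + 61 = 964
e = 964 / (964 + 587) = 964 / 1551 = 0.6215
e × U → 0.6215 × 542 = 336.85
Denominator → 964 + 336.85 = 1300.85
RR3 = 436 / 1300.85 = 0.3352

33.5%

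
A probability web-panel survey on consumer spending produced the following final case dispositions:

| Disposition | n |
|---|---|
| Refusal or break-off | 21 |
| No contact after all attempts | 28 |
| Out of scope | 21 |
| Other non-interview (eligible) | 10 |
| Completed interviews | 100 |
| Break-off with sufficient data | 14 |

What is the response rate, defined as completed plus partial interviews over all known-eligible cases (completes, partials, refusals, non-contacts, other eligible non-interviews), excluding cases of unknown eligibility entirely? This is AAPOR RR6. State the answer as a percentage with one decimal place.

Top: 100 + 14 = 114
Denom: 100 + 14 + 21 + 28 + 10 = 173
RR6 = 114 / 173 = 0.6590

65.9%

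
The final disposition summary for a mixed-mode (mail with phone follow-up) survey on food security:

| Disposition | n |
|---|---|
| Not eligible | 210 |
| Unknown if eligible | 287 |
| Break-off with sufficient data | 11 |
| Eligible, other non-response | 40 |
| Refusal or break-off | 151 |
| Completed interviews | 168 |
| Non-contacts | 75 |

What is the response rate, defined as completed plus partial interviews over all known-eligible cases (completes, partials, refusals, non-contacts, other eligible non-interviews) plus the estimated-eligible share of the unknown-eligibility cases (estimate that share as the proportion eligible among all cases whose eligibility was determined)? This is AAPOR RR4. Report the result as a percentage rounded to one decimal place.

28.0%

Num → 168 + 11 = 179
Eligible (known) → 168 + 11 + 151 + 75 + 40 = 445
e = 445 / (445 + 210) = 445 / 655 = 0.6794
Estimated eligible among unknowns → 0.6794 × 287 = 194.99
Denominator → 445 + 194.99 = 639.99
RR4 = 179 / 639.99 = 0.2797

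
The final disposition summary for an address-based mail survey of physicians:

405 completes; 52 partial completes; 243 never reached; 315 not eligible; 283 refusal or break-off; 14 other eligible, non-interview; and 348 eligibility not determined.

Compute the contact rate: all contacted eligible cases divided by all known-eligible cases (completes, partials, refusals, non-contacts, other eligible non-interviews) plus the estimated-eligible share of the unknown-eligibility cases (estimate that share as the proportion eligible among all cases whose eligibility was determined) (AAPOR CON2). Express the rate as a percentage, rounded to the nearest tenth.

Numerator → 405 + 52 + 283 + 14 = 754
Eligible (known) → 405 + 52 + 283 + 243 + 14 = 997
e = 997 / (997 + 315) = 997 / 1312 = 0.7599
e × U → 0.7599 × 348 = 264.45
Denom → 997 + 264.45 = 1261.45
CON2 = 754 / 1261.45 = 0.5977

59.8%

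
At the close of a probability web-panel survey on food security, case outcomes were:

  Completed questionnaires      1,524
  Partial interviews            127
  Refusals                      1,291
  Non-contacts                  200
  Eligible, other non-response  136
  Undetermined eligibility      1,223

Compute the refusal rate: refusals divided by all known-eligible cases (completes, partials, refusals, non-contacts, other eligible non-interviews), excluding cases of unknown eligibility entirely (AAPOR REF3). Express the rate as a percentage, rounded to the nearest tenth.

39.4%

Numerator → 1291
Base → 1524 + 127 + 1291 + 200 + 136 = 3278
REF3 = 1291 / 3278 = 0.3938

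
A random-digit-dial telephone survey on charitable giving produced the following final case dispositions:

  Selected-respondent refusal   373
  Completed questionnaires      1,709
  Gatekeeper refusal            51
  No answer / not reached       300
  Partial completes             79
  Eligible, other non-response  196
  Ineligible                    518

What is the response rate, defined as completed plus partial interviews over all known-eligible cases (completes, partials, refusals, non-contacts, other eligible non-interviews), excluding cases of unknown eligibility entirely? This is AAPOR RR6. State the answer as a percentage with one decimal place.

Declined to participate = 51 + 373 = 424
Num = 1709 + 79 = 1788
Base = 1709 + 79 + 424 + 300 + 196 = 2708
RR6 = 1788 / 2708 = 0.6603

66.0%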